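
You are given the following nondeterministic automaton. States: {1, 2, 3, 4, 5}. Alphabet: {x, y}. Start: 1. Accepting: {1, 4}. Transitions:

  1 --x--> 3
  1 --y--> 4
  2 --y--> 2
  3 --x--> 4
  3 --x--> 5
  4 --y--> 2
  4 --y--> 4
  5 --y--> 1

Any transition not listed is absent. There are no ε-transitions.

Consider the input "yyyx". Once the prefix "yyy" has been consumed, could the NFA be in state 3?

Start in {1}.
Read 'y': 1→{4}; now {4}.
Read 'y': 4→{2, 4}; now {2, 4}.
Read 'y': 2→{2}, 4→{2, 4}; now {2, 4}.
State 3 is not in {2, 4}.

No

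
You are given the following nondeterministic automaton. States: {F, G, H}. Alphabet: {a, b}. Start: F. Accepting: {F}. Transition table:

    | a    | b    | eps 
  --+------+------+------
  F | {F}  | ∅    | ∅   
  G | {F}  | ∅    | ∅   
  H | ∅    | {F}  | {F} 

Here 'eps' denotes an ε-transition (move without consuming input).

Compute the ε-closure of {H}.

{F, H}

Begin with {H}.
ε-move H → F; add F.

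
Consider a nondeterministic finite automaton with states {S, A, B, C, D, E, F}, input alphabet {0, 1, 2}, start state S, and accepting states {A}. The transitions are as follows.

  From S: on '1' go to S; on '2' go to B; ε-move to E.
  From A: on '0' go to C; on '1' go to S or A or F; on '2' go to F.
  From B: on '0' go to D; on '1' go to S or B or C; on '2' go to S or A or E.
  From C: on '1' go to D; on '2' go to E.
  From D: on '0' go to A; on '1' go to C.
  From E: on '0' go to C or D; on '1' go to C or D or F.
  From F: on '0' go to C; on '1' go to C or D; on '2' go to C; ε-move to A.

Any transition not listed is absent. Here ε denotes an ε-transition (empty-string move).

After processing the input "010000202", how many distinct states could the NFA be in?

0

Start: ε-closure({S}) = {S, E}.
Read '0': {S, E} → {C, D}.
Read '1': {C, D} → {C, D}.
Read '0': {C, D} → {A}.
Read '0': {A} → {C}.
Read '0': {C} → ∅.
The set is empty and remains empty for the remaining 4 symbols.
That set has 0 states.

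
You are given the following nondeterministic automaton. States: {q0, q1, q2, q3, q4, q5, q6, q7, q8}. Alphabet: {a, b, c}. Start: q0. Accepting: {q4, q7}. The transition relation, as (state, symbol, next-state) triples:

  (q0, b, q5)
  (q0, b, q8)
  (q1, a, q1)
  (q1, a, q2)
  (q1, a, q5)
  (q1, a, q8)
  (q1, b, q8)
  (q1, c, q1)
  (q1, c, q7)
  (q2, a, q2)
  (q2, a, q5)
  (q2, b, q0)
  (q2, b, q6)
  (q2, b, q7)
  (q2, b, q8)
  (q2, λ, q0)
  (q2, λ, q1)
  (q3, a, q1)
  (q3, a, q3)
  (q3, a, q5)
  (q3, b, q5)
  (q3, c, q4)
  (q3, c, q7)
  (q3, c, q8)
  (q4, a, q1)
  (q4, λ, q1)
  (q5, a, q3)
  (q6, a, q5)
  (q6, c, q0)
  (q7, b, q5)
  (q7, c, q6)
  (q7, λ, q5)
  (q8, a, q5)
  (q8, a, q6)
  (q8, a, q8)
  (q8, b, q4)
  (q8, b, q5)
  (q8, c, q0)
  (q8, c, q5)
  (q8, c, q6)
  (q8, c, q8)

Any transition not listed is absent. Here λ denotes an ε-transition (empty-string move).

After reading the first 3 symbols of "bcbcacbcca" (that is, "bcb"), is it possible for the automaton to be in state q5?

Yes

Start in {q0}.
Read 'b': q0→{q5, q8}; now {q5, q8}.
Read 'c': q5→∅, q8→{q0, q5, q6, q8}; now {q0, q5, q6, q8}.
Read 'b': q0→{q5, q8}, q5→∅, q6→∅, q8→{q4, q5}; union {q4, q5, q8}; ε-closure = {q1, q4, q5, q8}.
State q5 is in {q1, q4, q5, q8}.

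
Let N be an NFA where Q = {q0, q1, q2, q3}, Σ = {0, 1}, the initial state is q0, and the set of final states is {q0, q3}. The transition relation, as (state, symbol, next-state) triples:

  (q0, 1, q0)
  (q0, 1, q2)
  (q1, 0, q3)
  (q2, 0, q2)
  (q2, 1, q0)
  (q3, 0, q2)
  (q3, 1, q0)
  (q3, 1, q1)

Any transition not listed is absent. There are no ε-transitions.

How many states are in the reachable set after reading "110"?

Start in {q0}.
Read '1': {q0} → {q0, q2}.
Read '1': {q0, q2} → {q0, q2}.
Read '0': {q0, q2} → {q2}.
That set has 1 state.

1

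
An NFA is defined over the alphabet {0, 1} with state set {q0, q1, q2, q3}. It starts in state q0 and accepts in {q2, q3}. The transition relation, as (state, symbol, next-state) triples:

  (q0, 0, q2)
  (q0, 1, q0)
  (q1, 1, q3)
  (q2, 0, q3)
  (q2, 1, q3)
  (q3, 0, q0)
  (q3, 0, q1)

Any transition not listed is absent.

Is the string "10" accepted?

Yes

Start in {q0}.
Read '1': {q0} → {q0}.
Read '0': {q0} → {q2}.
The final set {q2} contains the accepting state q2.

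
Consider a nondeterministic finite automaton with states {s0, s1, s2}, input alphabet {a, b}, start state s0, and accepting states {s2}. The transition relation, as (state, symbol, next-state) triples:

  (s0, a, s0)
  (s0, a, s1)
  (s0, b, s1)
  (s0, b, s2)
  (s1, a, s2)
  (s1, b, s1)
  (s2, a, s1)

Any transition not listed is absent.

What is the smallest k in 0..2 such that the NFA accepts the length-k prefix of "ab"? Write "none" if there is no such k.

Start in {s0}.
Read 'a': s0→{s0, s1}; now {s0, s1}.
Read 'b': s0→{s1, s2}, s1→{s1}; now {s1, s2}.
None of the earlier sets intersect F, but {s1, s2} does.

2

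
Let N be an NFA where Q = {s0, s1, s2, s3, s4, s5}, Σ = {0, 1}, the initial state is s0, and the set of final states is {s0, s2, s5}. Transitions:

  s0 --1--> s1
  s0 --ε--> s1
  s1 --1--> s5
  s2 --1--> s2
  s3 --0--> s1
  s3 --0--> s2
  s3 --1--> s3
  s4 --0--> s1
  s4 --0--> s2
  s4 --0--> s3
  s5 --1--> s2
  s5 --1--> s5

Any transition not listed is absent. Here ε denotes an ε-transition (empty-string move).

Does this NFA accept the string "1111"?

Yes

Start: ε-closure({s0}) = {s0, s1}.
Read '1': {s0, s1} → {s1, s5}.
Read '1': {s1, s5} → {s2, s5}.
Read '1': {s2, s5} → {s2, s5}.
Read '1': {s2, s5} → {s2, s5}.
The final set {s2, s5} contains the accepting states s2, s5.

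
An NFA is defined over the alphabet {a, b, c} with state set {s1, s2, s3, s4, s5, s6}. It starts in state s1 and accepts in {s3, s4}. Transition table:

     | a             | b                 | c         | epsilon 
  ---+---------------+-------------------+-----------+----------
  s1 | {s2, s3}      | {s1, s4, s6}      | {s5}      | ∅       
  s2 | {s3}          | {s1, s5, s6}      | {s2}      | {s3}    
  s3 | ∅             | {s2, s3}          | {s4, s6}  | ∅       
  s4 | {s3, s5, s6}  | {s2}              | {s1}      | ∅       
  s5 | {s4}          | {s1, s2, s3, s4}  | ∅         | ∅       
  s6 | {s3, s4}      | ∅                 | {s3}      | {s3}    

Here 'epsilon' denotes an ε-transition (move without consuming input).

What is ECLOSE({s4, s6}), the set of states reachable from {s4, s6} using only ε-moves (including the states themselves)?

Begin with {s4, s6}.
ε-move s6 → s3; add s3.

{s3, s4, s6}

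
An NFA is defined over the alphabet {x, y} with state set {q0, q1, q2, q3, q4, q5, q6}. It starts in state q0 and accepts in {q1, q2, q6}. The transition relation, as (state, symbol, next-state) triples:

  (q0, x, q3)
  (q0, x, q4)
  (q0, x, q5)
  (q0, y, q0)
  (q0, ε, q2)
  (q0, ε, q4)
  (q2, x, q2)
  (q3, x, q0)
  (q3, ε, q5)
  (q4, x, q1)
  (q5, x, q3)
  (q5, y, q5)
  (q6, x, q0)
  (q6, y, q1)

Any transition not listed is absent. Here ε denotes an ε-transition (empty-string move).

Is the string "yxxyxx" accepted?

Start: ε-closure({q0}) = {q0, q2, q4}.
Read 'y': q0→{q0}, q2→∅, q4→∅; union {q0}; ε-closure = {q0, q2, q4}.
Read 'x': q0→{q3, q4, q5}, q2→{q2}, q4→{q1}; now {q1, q2, q3, q4, q5}.
Read 'x': q1→∅, q2→{q2}, q3→{q0}, q4→{q1}, q5→{q3}; union {q0, q1, q2, q3}; ε-closure = {q0, q1, q2, q3, q4, q5}.
Read 'y': q0→{q0}, q1→∅, q2→∅, q3→∅, q4→∅, q5→{q5}; union {q0, q5}; ε-closure = {q0, q2, q4, q5}.
Read 'x': q0→{q3, q4, q5}, q2→{q2}, q4→{q1}, q5→{q3}; now {q1, q2, q3, q4, q5}.
Read 'x': q1→∅, q2→{q2}, q3→{q0}, q4→{q1}, q5→{q3}; union {q0, q1, q2, q3}; ε-closure = {q0, q1, q2, q3, q4, q5}.
The final set {q0, q1, q2, q3, q4, q5} contains the accepting states q1, q2.

Yes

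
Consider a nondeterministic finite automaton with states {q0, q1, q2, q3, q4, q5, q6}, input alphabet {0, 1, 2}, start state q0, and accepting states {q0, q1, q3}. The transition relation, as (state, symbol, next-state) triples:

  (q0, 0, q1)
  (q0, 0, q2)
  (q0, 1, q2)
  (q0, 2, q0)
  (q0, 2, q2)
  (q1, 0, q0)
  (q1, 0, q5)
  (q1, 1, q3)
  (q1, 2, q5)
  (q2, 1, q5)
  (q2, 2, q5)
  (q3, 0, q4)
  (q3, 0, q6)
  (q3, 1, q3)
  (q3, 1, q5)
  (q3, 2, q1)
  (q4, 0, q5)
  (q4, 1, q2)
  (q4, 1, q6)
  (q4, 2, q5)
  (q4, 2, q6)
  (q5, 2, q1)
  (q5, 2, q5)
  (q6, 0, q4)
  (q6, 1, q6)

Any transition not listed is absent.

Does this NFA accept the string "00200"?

Start in {q0}.
Read '0': {q0} → {q1, q2}.
Read '0': {q1, q2} → {q0, q5}.
Read '2': {q0, q5} → {q0, q1, q2, q5}.
Read '0': {q0, q1, q2, q5} → {q0, q1, q2, q5}.
Read '0': {q0, q1, q2, q5} → {q0, q1, q2, q5}.
The final set {q0, q1, q2, q5} contains the accepting states q0, q1.

Yes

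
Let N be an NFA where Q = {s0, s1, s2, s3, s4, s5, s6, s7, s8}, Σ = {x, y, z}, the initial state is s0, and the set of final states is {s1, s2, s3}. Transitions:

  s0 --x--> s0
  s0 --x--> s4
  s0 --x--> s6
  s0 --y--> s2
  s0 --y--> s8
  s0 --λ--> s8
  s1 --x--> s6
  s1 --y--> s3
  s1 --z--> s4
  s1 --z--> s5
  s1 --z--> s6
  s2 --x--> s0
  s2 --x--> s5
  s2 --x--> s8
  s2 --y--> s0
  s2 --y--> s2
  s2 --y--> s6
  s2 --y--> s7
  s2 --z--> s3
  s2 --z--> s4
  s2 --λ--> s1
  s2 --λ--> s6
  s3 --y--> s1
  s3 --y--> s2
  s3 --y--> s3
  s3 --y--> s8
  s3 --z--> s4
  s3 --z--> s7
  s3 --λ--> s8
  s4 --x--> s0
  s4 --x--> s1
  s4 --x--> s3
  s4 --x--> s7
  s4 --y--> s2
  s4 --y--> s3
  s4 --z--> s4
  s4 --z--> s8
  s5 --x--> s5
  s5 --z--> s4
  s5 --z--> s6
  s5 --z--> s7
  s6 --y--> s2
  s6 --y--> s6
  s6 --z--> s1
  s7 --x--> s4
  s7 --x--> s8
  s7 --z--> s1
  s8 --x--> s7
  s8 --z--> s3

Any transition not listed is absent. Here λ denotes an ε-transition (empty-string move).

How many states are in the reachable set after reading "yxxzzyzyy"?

Start: ε-closure({s0}) = {s0, s8}.
Read 'y': s0→{s2, s8}, s8→∅; union {s2, s8}; ε-closure = {s1, s2, s6, s8}.
Read 'x': s1→{s6}, s2→{s0, s5, s8}, s6→∅, s8→{s7}; now {s0, s5, s6, s7, s8}.
Read 'x': s0→{s0, s4, s6}, s5→{s5}, s6→∅, s7→{s4, s8}, s8→{s7}; now {s0, s4, s5, s6, s7, s8}.
Read 'z': s0→∅, s4→{s4, s8}, s5→{s4, s6, s7}, s6→{s1}, s7→{s1}, s8→{s3}; now {s1, s3, s4, s6, s7, s8}.
Read 'z': s1→{s4, s5, s6}, s3→{s4, s7}, s4→{s4, s8}, s6→{s1}, s7→{s1}, s8→{s3}; now {s1, s3, s4, s5, s6, s7, s8}.
Read 'y': s1→{s3}, s3→{s1, s2, s3, s8}, s4→{s2, s3}, s5→∅, s6→{s2, s6}, s7→∅, s8→∅; now {s1, s2, s3, s6, s8}.
Read 'z': s1→{s4, s5, s6}, s2→{s3, s4}, s3→{s4, s7}, s6→{s1}, s8→{s3}; union {s1, s3, s4, s5, s6, s7}; ε-closure = {s1, s3, s4, s5, s6, s7, s8}.
Read 'y': s1→{s3}, s3→{s1, s2, s3, s8}, s4→{s2, s3}, s5→∅, s6→{s2, s6}, s7→∅, s8→∅; now {s1, s2, s3, s6, s8}.
Read 'y': s1→{s3}, s2→{s0, s2, s6, s7}, s3→{s1, s2, s3, s8}, s6→{s2, s6}, s8→∅; now {s0, s1, s2, s3, s6, s7, s8}.
That set has 7 states.

7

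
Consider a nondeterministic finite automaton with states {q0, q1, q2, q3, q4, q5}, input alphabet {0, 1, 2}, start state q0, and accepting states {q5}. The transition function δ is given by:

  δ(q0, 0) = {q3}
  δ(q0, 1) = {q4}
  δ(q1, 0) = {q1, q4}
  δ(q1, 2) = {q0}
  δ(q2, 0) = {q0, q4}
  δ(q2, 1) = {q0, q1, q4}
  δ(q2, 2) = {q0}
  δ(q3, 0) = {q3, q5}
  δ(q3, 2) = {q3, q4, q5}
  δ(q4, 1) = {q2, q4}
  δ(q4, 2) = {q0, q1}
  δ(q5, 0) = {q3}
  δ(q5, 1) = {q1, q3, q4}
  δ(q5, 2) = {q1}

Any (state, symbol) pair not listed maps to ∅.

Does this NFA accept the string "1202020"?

Start in {q0}.
Read '1': q0→{q4}; now {q4}.
Read '2': q4→{q0, q1}; now {q0, q1}.
Read '0': q0→{q3}, q1→{q1, q4}; now {q1, q3, q4}.
Read '2': q1→{q0}, q3→{q3, q4, q5}, q4→{q0, q1}; now {q0, q1, q3, q4, q5}.
Read '0': q0→{q3}, q1→{q1, q4}, q3→{q3, q5}, q4→∅, q5→{q3}; now {q1, q3, q4, q5}.
Read '2': q1→{q0}, q3→{q3, q4, q5}, q4→{q0, q1}, q5→{q1}; now {q0, q1, q3, q4, q5}.
Read '0': q0→{q3}, q1→{q1, q4}, q3→{q3, q5}, q4→∅, q5→{q3}; now {q1, q3, q4, q5}.
The final set {q1, q3, q4, q5} contains the accepting state q5.

Yes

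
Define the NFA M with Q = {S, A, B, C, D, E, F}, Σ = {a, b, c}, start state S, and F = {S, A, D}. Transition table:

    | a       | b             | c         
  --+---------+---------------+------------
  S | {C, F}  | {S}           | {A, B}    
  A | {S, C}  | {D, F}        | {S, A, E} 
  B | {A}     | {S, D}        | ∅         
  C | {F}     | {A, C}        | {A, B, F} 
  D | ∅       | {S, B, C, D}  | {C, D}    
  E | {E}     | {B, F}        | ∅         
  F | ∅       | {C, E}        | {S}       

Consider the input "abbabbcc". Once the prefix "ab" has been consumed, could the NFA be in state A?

Start in {S}.
Read 'a': {S} → {C, F}.
Read 'b': {C, F} → {A, C, E}.
State A is in {A, C, E}.

Yes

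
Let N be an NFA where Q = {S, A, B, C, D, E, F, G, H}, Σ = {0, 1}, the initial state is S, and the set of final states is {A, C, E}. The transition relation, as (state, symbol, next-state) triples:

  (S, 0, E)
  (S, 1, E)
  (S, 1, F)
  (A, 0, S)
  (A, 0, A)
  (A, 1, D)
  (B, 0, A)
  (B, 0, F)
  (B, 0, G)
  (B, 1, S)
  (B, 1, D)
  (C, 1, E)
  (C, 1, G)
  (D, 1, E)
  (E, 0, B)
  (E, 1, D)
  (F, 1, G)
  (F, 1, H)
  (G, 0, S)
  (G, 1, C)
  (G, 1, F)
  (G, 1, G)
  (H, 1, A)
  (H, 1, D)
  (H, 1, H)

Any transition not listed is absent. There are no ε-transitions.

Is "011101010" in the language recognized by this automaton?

Start in {S}.
Read '0': S→{E}; now {E}.
Read '1': E→{D}; now {D}.
Read '1': D→{E}; now {E}.
Read '1': E→{D}; now {D}.
Read '0': D→∅; now ∅.
The set is empty and remains empty for the remaining 4 symbols.
The final set ∅ contains no accepting state.

No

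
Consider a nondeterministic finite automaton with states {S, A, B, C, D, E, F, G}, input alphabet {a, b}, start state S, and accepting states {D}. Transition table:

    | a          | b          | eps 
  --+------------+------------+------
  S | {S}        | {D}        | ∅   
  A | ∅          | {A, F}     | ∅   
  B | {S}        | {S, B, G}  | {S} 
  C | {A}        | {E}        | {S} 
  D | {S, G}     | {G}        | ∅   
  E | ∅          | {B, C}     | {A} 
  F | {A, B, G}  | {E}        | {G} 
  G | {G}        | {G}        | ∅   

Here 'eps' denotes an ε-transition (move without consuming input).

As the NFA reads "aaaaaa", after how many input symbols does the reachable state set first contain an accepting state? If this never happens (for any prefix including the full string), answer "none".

Start in {S}.
Read 'a': S→{S}; now {S}.
Read 'a': S→{S}; now {S}.
Read 'a': S→{S}; now {S}.
Read 'a': S→{S}; now {S}.
Read 'a': S→{S}; now {S}.
Read 'a': S→{S}; now {S}.
No reachable set along the way intersects F.

none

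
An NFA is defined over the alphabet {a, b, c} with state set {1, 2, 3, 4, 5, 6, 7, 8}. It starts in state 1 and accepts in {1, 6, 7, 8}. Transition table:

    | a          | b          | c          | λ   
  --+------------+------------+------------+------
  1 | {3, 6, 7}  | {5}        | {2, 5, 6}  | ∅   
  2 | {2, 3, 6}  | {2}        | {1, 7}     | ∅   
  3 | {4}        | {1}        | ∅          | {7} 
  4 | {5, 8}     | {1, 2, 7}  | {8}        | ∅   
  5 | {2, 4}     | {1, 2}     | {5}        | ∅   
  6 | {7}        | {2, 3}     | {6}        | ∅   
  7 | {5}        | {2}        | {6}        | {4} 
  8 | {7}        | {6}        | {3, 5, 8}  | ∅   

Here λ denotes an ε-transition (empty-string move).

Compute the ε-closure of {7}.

{4, 7}

Begin with {7}.
ε-move 7 → 4; add 4.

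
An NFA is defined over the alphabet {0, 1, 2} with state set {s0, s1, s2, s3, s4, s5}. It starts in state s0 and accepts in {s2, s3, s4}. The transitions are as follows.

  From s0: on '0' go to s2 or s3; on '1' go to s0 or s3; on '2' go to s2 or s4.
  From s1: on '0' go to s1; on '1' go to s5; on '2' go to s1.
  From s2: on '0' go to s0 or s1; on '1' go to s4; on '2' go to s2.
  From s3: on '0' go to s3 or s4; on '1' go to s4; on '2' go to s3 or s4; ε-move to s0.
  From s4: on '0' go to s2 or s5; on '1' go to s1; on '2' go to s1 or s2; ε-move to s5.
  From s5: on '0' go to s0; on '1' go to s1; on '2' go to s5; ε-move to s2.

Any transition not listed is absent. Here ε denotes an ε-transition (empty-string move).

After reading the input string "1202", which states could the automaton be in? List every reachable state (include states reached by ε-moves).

{s0, s1, s2, s3, s4, s5}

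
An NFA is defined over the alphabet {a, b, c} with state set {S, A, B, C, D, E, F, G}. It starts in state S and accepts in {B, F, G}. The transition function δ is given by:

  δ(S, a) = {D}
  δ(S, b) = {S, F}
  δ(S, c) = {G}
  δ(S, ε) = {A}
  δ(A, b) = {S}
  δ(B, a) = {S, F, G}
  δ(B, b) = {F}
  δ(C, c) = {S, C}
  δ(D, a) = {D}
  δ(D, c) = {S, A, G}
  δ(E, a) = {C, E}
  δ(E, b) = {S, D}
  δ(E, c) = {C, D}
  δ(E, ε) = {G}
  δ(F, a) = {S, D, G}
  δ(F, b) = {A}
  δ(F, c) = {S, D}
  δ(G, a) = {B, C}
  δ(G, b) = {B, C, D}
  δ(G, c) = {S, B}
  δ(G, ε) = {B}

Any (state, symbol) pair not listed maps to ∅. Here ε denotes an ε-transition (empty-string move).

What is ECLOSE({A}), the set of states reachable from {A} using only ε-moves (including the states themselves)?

Begin with {A}.
No ε-moves leave this set, so the closure equals the set itself.

{A}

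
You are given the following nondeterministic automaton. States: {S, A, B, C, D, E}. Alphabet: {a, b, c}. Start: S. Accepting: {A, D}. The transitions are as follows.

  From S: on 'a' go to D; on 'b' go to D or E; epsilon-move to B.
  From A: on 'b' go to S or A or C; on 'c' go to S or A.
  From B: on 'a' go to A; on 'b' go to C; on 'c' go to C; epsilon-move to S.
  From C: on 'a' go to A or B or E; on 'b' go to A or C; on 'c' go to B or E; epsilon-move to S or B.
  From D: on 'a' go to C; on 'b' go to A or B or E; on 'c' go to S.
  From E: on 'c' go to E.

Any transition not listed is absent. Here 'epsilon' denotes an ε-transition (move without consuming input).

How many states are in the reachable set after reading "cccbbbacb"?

6

Start: ε-closure({S}) = {S, B}.
Read 'c': {S, B} → {S, B, C}.
Read 'c': {S, B, C} → {S, B, C, E}.
Read 'c': {S, B, C, E} → {S, B, C, E}.
Read 'b': {S, B, C, E} → {S, A, B, C, D, E}.
Read 'b': {S, A, B, C, D, E} → {S, A, B, C, D, E}.
Read 'b': {S, A, B, C, D, E} → {S, A, B, C, D, E}.
Read 'a': {S, A, B, C, D, E} → {S, A, B, C, D, E}.
Read 'c': {S, A, B, C, D, E} → {S, A, B, C, E}.
Read 'b': {S, A, B, C, E} → {S, A, B, C, D, E}.
That set has 6 states.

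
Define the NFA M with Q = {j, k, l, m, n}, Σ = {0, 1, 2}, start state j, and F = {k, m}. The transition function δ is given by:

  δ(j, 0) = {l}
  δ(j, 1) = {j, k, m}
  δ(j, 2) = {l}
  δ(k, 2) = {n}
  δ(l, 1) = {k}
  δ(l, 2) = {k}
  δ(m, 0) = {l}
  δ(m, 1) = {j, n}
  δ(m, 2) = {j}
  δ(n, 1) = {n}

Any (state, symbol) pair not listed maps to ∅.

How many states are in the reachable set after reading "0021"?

0

Start in {j}.
Read '0': j→{l}; now {l}.
Read '0': l→∅; now ∅.
The set is empty and remains empty for the remaining 2 symbols.
That set has 0 states.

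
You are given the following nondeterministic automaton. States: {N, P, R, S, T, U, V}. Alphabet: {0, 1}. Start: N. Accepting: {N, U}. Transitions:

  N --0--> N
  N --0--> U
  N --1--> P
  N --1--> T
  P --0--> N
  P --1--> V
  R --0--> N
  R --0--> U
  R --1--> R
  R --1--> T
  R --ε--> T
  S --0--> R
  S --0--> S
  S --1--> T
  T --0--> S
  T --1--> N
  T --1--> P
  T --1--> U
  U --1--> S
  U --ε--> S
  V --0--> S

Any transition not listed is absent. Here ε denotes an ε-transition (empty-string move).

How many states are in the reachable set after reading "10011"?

7

Start in {N}.
Read '1': {N} → {P, T}.
Read '0': {P, T} → {N, S}.
Read '0': {N, S} → {N, R, S, T, U}.
Read '1': {N, R, S, T, U} → {N, P, R, S, T, U}.
Read '1': {N, P, R, S, T, U} → {N, P, R, S, T, U, V}.
That set has 7 states.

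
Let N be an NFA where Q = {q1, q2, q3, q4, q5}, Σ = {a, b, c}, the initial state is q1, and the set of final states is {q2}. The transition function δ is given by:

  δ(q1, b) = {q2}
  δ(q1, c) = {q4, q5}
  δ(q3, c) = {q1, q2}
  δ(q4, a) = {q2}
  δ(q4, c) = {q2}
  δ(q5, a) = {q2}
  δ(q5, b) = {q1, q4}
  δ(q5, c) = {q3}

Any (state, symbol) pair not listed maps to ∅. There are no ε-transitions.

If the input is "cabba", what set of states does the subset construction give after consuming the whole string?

∅

Start in {q1}.
Read 'c': q1→{q4, q5}; now {q4, q5}.
Read 'a': q4→{q2}, q5→{q2}; now {q2}.
Read 'b': q2→∅; now ∅.
The set is empty and remains empty for the remaining 2 symbols.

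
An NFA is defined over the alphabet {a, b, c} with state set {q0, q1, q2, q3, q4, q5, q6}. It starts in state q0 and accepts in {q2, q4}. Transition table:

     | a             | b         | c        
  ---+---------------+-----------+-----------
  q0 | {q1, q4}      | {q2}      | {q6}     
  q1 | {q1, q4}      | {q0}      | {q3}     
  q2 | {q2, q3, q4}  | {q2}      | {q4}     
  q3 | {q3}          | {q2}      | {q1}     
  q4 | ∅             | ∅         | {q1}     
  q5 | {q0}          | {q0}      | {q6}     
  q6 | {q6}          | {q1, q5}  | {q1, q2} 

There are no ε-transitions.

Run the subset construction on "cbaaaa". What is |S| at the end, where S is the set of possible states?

2

Start in {q0}.
Read 'c': q0→{q6}; now {q6}.
Read 'b': q6→{q1, q5}; now {q1, q5}.
Read 'a': q1→{q1, q4}, q5→{q0}; now {q0, q1, q4}.
Read 'a': q0→{q1, q4}, q1→{q1, q4}, q4→∅; now {q1, q4}.
Read 'a': q1→{q1, q4}, q4→∅; now {q1, q4}.
Read 'a': q1→{q1, q4}, q4→∅; now {q1, q4}.
That set has 2 states.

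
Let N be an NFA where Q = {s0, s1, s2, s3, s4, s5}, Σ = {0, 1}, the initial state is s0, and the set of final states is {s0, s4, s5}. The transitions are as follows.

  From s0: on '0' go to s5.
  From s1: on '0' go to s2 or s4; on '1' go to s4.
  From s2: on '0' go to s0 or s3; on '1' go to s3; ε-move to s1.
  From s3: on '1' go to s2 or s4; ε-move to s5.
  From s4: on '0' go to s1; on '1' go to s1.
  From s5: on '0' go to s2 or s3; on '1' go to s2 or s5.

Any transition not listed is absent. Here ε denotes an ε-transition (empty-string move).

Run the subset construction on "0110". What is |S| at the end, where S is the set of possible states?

6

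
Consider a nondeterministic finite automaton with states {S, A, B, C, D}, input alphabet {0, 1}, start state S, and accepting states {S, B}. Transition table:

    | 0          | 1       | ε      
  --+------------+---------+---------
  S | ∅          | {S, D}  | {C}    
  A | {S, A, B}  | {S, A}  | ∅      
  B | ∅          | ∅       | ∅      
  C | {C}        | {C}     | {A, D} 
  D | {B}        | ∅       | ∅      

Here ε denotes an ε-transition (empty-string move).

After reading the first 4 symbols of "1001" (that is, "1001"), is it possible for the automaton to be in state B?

Start: ε-closure({S}) = {S, A, C, D}.
Read '1': {S, A, C, D} → {S, A, C, D}.
Read '0': {S, A, C, D} → {S, A, B, C, D}.
Read '0': {S, A, B, C, D} → {S, A, B, C, D}.
Read '1': {S, A, B, C, D} → {S, A, C, D}.
State B is not in {S, A, C, D}.

No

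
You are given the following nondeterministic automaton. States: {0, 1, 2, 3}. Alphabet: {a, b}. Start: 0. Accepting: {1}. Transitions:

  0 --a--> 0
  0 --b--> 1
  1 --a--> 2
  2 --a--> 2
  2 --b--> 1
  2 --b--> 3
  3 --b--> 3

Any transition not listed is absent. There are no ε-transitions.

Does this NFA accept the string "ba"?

Start in {0}.
Read 'b': {0} → {1}.
Read 'a': {1} → {2}.
The final set {2} contains no accepting state.

No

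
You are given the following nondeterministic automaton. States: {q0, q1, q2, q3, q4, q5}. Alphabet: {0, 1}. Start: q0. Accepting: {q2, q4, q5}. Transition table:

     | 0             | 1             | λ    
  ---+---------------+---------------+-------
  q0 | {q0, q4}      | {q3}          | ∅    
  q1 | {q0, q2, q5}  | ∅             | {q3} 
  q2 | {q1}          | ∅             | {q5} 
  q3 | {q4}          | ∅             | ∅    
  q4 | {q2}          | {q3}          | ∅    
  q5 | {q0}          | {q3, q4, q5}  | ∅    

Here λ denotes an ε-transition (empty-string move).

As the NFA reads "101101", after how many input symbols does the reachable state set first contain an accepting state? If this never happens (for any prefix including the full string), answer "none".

2

Start in {q0}.
Read '1': {q0} → {q3}.
Read '0': {q3} → {q4}.
None of the earlier sets intersect F, but {q4} does.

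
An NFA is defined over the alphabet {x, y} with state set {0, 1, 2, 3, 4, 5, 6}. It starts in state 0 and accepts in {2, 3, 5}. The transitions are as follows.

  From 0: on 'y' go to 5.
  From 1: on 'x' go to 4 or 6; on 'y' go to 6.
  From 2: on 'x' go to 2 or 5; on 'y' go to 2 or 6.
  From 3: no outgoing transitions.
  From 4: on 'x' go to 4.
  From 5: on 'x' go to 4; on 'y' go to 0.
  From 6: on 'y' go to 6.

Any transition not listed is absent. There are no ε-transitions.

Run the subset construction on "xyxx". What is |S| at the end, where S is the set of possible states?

0

Start in {0}.
Read 'x': {0} → ∅.
The set is empty and remains empty for the remaining 3 symbols.
That set has 0 states.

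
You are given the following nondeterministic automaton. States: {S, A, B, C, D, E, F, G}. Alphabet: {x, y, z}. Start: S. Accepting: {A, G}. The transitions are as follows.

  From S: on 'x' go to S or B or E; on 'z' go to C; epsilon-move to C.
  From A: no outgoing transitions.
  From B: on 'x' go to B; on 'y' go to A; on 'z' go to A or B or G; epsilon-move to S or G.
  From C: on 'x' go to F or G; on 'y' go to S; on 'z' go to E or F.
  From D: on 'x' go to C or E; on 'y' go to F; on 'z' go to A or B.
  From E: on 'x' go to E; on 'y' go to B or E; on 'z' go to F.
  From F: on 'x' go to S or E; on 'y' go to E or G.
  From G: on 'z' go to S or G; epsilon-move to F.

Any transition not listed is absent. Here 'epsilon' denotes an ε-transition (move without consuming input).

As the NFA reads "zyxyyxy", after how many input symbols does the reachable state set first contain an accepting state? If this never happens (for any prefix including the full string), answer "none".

Start: ε-closure({S}) = {S, C}.
Read 'z': S→{C}, C→{E, F}; now {C, E, F}.
Read 'y': C→{S}, E→{B, E}, F→{E, G}; union {S, B, E, G}; ε-closure = {S, B, C, E, F, G}.
None of the earlier sets intersect F, but {S, B, C, E, F, G} does.

2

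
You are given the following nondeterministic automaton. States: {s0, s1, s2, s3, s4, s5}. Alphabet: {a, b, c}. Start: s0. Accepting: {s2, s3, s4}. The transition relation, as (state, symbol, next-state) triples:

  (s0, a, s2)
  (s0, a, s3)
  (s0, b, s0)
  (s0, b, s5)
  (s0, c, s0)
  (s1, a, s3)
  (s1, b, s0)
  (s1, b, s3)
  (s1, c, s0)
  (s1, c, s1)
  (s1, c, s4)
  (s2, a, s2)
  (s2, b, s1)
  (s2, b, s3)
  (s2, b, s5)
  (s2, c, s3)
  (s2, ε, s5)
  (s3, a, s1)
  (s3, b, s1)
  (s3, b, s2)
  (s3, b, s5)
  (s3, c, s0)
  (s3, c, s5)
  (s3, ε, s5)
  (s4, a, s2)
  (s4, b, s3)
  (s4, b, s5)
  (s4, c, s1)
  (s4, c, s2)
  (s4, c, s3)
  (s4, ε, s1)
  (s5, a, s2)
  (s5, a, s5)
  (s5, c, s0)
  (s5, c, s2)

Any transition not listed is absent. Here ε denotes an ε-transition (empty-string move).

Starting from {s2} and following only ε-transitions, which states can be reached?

{s2, s5}

Begin with {s2}.
ε-move s2 → s5; add s5.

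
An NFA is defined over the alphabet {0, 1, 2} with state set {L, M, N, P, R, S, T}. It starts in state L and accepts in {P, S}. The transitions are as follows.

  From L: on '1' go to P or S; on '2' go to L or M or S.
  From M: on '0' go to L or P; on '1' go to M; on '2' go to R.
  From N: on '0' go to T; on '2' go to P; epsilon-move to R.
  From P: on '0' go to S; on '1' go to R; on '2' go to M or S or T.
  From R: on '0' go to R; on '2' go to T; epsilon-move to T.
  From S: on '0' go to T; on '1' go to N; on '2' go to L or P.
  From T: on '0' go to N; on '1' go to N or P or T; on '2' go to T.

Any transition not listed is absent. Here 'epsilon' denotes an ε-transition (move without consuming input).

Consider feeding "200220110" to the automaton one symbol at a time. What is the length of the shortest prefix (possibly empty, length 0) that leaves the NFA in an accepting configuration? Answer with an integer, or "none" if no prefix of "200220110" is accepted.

1

Start in {L}.
Read '2': {L} → {L, M, S}.
None of the earlier sets intersect F, but {L, M, S} does.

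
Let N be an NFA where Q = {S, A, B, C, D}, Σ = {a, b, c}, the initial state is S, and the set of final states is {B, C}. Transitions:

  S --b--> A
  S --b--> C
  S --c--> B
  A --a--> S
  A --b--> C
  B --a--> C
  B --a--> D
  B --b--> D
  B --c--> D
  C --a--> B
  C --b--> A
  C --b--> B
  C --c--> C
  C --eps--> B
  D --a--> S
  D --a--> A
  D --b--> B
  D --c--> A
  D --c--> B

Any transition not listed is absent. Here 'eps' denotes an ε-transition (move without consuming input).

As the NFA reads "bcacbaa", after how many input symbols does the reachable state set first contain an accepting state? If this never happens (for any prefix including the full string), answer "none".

1

Start in {S}.
Read 'b': S→{A, C}; union {A, C}; ε-closure = {A, B, C}.
None of the earlier sets intersect F, but {A, B, C} does.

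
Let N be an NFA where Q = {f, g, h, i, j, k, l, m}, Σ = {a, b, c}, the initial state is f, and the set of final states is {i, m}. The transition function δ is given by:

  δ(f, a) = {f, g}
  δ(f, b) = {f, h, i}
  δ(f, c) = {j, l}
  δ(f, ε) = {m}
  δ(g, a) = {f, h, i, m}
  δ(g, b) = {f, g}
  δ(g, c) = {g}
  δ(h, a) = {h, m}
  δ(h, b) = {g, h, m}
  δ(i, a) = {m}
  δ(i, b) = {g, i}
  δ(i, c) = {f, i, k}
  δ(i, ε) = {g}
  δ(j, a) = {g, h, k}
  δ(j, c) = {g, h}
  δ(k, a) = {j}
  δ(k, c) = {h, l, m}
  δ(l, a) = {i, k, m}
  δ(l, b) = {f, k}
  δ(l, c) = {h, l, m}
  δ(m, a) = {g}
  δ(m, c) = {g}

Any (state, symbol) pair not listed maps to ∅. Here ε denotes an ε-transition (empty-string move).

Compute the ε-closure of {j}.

{j}

Begin with {j}.
No ε-moves leave this set, so the closure equals the set itself.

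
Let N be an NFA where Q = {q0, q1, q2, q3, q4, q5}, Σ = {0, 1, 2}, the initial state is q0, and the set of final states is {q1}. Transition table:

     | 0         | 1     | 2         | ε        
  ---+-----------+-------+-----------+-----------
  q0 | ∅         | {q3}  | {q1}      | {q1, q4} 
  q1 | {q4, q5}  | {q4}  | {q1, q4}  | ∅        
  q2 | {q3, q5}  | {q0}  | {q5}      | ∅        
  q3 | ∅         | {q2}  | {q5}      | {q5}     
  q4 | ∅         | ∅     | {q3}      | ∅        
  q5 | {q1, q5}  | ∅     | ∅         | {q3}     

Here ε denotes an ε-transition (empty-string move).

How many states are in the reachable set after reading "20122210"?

2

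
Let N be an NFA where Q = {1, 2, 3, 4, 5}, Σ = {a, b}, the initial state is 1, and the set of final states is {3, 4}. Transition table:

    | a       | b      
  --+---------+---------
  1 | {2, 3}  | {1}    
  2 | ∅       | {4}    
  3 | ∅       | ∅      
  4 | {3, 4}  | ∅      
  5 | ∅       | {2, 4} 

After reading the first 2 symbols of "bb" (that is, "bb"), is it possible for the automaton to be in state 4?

Start in {1}.
Read 'b': 1→{1}; now {1}.
Read 'b': 1→{1}; now {1}.
State 4 is not in {1}.

No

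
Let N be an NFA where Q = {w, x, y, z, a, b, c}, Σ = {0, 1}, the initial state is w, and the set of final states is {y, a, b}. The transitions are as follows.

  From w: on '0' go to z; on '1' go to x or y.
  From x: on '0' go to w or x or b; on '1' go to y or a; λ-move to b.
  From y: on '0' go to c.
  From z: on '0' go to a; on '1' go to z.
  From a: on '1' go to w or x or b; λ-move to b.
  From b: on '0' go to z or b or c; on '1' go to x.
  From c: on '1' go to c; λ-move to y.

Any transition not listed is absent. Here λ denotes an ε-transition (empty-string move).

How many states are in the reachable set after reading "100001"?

7

Start in {w}.
Read '1': w→{x, y}; union {x, y}; ε-closure = {x, y, b}.
Read '0': x→{w, x, b}, y→{c}, b→{z, b, c}; union {w, x, z, b, c}; ε-closure = {w, x, y, z, b, c}.
Read '0': w→{z}, x→{w, x, b}, y→{c}, z→{a}, b→{z, b, c}, c→∅; union {w, x, z, a, b, c}; ε-closure = {w, x, y, z, a, b, c}.
Read '0': w→{z}, x→{w, x, b}, y→{c}, z→{a}, a→∅, b→{z, b, c}, c→∅; union {w, x, z, a, b, c}; ε-closure = {w, x, y, z, a, b, c}.
Read '0': w→{z}, x→{w, x, b}, y→{c}, z→{a}, a→∅, b→{z, b, c}, c→∅; union {w, x, z, a, b, c}; ε-closure = {w, x, y, z, a, b, c}.
Read '1': w→{x, y}, x→{y, a}, y→∅, z→{z}, a→{w, x, b}, b→{x}, c→{c}; now {w, x, y, z, a, b, c}.
That set has 7 states.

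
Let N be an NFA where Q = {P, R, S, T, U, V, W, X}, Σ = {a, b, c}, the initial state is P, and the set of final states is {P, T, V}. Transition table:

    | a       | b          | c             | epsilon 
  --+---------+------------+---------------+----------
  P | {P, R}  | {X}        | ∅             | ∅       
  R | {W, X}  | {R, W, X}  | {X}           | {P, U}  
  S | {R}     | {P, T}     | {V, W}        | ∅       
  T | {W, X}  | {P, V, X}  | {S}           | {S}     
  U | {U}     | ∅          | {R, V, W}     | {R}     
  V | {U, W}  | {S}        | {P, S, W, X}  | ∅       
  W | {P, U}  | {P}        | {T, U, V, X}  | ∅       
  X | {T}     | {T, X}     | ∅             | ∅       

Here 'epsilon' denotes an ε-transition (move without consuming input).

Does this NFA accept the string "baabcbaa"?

Start in {P}.
Read 'b': P→{X}; now {X}.
Read 'a': X→{T}; union {T}; ε-closure = {S, T}.
Read 'a': S→{R}, T→{W, X}; union {R, W, X}; ε-closure = {P, R, U, W, X}.
Read 'b': P→{X}, R→{R, W, X}, U→∅, W→{P}, X→{T, X}; union {P, R, T, W, X}; ε-closure = {P, R, S, T, U, W, X}.
Read 'c': P→∅, R→{X}, S→{V, W}, T→{S}, U→{R, V, W}, W→{T, U, V, X}, X→∅; union {R, S, T, U, V, W, X}; ε-closure = {P, R, S, T, U, V, W, X}.
Read 'b': P→{X}, R→{R, W, X}, S→{P, T}, T→{P, V, X}, U→∅, V→{S}, W→{P}, X→{T, X}; union {P, R, S, T, V, W, X}; ε-closure = {P, R, S, T, U, V, W, X}.
Read 'a': P→{P, R}, R→{W, X}, S→{R}, T→{W, X}, U→{U}, V→{U, W}, W→{P, U}, X→{T}; union {P, R, T, U, W, X}; ε-closure = {P, R, S, T, U, W, X}.
Read 'a': P→{P, R}, R→{W, X}, S→{R}, T→{W, X}, U→{U}, W→{P, U}, X→{T}; union {P, R, T, U, W, X}; ε-closure = {P, R, S, T, U, W, X}.
The final set {P, R, S, T, U, W, X} contains the accepting states P, T.

Yes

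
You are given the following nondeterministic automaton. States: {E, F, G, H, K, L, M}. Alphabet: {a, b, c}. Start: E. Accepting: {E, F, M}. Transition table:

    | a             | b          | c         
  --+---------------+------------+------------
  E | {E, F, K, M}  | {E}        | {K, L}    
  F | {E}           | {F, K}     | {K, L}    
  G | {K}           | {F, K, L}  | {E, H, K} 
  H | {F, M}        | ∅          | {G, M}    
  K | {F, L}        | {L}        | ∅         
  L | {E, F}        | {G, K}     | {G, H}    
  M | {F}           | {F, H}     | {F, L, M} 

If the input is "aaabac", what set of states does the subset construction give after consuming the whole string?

{F, G, H, K, L, M}

Start in {E}.
Read 'a': E→{E, F, K, M}; now {E, F, K, M}.
Read 'a': E→{E, F, K, M}, F→{E}, K→{F, L}, M→{F}; now {E, F, K, L, M}.
Read 'a': E→{E, F, K, M}, F→{E}, K→{F, L}, L→{E, F}, M→{F}; now {E, F, K, L, M}.
Read 'b': E→{E}, F→{F, K}, K→{L}, L→{G, K}, M→{F, H}; now {E, F, G, H, K, L}.
Read 'a': E→{E, F, K, M}, F→{E}, G→{K}, H→{F, M}, K→{F, L}, L→{E, F}; now {E, F, K, L, M}.
Read 'c': E→{K, L}, F→{K, L}, K→∅, L→{G, H}, M→{F, L, M}; now {F, G, H, K, L, M}.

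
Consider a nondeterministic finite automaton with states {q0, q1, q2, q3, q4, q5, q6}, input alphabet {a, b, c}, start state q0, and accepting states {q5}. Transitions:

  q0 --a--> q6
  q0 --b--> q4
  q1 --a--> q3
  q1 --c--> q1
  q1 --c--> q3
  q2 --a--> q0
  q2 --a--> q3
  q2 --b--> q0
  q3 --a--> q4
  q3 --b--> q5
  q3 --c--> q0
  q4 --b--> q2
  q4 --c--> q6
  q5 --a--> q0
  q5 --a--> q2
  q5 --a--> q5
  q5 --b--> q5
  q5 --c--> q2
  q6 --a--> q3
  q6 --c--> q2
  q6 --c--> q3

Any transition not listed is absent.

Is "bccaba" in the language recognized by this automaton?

Start in {q0}.
Read 'b': q0→{q4}; now {q4}.
Read 'c': q4→{q6}; now {q6}.
Read 'c': q6→{q2, q3}; now {q2, q3}.
Read 'a': q2→{q0, q3}, q3→{q4}; now {q0, q3, q4}.
Read 'b': q0→{q4}, q3→{q5}, q4→{q2}; now {q2, q4, q5}.
Read 'a': q2→{q0, q3}, q4→∅, q5→{q0, q2, q5}; now {q0, q2, q3, q5}.
The final set {q0, q2, q3, q5} contains the accepting state q5.

Yes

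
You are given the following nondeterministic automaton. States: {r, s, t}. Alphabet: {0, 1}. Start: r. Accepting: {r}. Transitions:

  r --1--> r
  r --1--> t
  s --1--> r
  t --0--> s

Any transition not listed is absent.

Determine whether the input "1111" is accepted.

Start in {r}.
Read '1': {r} → {r, t}.
Read '1': {r, t} → {r, t}.
Read '1': {r, t} → {r, t}.
Read '1': {r, t} → {r, t}.
The final set {r, t} contains the accepting state r.

Yes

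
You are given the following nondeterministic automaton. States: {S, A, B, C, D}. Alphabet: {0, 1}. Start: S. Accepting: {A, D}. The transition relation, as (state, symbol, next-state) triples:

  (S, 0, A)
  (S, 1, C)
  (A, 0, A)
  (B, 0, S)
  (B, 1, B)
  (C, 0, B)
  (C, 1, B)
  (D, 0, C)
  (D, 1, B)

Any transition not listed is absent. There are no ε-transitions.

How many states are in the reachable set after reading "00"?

1

Start in {S}.
Read '0': S→{A}; now {A}.
Read '0': A→{A}; now {A}.
That set has 1 state.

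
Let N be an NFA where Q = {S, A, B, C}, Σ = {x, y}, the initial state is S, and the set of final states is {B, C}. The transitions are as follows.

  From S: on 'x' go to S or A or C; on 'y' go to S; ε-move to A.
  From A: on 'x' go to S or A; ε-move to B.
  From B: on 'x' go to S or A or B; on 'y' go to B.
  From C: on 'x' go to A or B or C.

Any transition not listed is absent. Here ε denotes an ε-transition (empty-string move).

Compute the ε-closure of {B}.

{B}

Begin with {B}.
No ε-moves leave this set, so the closure equals the set itself.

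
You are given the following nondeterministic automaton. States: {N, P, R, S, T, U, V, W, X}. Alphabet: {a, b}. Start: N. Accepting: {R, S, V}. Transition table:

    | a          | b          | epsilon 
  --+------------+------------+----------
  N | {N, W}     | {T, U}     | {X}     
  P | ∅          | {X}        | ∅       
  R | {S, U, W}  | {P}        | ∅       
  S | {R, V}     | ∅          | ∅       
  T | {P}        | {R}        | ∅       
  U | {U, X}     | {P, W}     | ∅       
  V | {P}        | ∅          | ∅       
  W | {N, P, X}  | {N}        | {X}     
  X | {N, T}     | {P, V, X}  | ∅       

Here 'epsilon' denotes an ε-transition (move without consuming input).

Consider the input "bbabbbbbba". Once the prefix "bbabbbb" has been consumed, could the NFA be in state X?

Yes

Start: ε-closure({N}) = {N, X}.
Read 'b': {N, X} → {P, T, U, V, X}.
Read 'b': {P, T, U, V, X} → {P, R, V, W, X}.
Read 'a': {P, R, V, W, X} → {N, P, S, T, U, W, X}.
Read 'b': {N, P, S, T, U, W, X} → {N, P, R, T, U, V, W, X}.
Read 'b': {N, P, R, T, U, V, W, X} → {N, P, R, T, U, V, W, X}.
Read 'b': {N, P, R, T, U, V, W, X} → {N, P, R, T, U, V, W, X}.
Read 'b': {N, P, R, T, U, V, W, X} → {N, P, R, T, U, V, W, X}.
State X is in {N, P, R, T, U, V, W, X}.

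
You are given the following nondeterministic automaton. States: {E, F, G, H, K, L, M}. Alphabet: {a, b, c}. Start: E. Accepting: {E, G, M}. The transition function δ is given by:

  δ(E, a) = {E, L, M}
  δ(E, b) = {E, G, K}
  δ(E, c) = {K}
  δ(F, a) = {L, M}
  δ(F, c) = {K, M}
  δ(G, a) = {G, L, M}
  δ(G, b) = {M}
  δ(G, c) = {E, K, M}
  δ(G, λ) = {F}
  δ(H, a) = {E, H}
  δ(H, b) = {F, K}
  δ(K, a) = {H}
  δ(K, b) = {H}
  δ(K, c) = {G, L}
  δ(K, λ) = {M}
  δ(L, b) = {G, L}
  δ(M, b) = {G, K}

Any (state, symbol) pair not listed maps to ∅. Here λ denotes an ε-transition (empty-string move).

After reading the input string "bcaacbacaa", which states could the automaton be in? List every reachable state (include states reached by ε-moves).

Start in {E}.
Read 'b': E→{E, G, K}; union {E, G, K}; ε-closure = {E, F, G, K, M}.
Read 'c': E→{K}, F→{K, M}, G→{E, K, M}, K→{G, L}, M→∅; union {E, G, K, L, M}; ε-closure = {E, F, G, K, L, M}.
Read 'a': E→{E, L, M}, F→{L, M}, G→{G, L, M}, K→{H}, L→∅, M→∅; union {E, G, H, L, M}; ε-closure = {E, F, G, H, L, M}.
Read 'a': E→{E, L, M}, F→{L, M}, G→{G, L, M}, H→{E, H}, L→∅, M→∅; union {E, G, H, L, M}; ε-closure = {E, F, G, H, L, M}.
Read 'c': E→{K}, F→{K, M}, G→{E, K, M}, H→∅, L→∅, M→∅; now {E, K, M}.
Read 'b': E→{E, G, K}, K→{H}, M→{G, K}; union {E, G, H, K}; ε-closure = {E, F, G, H, K, M}.
Read 'a': E→{E, L, M}, F→{L, M}, G→{G, L, M}, H→{E, H}, K→{H}, M→∅; union {E, G, H, L, M}; ε-closure = {E, F, G, H, L, M}.
Read 'c': E→{K}, F→{K, M}, G→{E, K, M}, H→∅, L→∅, M→∅; now {E, K, M}.
Read 'a': E→{E, L, M}, K→{H}, M→∅; now {E, H, L, M}.
Read 'a': E→{E, L, M}, H→{E, H}, L→∅, M→∅; now {E, H, L, M}.

{E, H, L, M}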